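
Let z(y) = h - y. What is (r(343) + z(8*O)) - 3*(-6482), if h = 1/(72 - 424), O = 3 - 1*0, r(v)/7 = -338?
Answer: 6003711/352 ≈ 17056.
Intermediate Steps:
r(v) = -2366 (r(v) = 7*(-338) = -2366)
O = 3 (O = 3 + 0 = 3)
h = -1/352 (h = 1/(-352) = -1/352 ≈ -0.0028409)
z(y) = -1/352 - y
(r(343) + z(8*O)) - 3*(-6482) = (-2366 + (-1/352 - 8*3)) - 3*(-6482) = (-2366 + (-1/352 - 1*24)) + 19446 = (-2366 + (-1/352 - 24)) + 19446 = (-2366 - 8449/352) + 19446 = -841281/352 + 19446 = 6003711/352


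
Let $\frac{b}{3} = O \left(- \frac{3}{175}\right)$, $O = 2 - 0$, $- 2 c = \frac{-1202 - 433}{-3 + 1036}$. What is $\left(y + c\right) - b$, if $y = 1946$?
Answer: $\frac{703899613}{361550} \approx 1946.9$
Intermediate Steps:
$c = \frac{1635}{2066}$ ($c = - \frac{\left(-1202 - 433\right) \frac{1}{-3 + 1036}}{2} = - \frac{\left(-1635\right) \frac{1}{1033}}{2} = \left(- \frac{1}{2}\right) \left(- \frac{1635}{1033}\right) = \frac{1635}{2066} \approx 0.79138$)
$O = 2$ ($O = 2 + 0 = 2$)
$b = - \frac{18}{175}$ ($b = 3 \cdot 2 \left(- \frac{3}{175}\right) = 3 \left(- \frac{6}{175}\right) = - \frac{18}{175} \approx -0.10286$)
$\left(y + c\right) - b = \left(1946 + \frac{1635}{2066}\right) - - \frac{18}{175} = \frac{4022071}{2066} + \frac{18}{175} = \frac{703899613}{361550}$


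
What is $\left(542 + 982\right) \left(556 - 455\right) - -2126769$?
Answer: $2280693$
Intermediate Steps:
$\left(542 + 982\right) \left(556 - 455\right) - -2126769 = 1524 \cdot 101 + 2126769 = 153924 + 2126769 = 2280693$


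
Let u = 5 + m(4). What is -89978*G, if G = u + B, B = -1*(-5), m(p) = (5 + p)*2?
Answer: -2519384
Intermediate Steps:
m(p) = 10 + 2*p
B = 5
u = 23 (u = 5 + (10 + 2*4) = 5 + (10 + 8) = 5 + 18 = 23)
G = 28 (G = 23 + 5 = 28)
-89978*G = -89978*28 = -2519384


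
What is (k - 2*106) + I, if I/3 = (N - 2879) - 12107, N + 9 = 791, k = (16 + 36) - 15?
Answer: -42787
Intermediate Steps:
k = 37 (k = 52 - 15 = 37)
N = 782 (N = -9 + 791 = 782)
I = -42612 (I = 3*((782 - 2879) - 12107) = 3*(-2097 - 12107) = 3*(-14204) = -42612)
(k - 2*106) + I = (37 - 2*106) - 42612 = (37 - 212) - 42612 = -175 - 42612 = -42787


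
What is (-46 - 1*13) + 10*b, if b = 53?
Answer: 471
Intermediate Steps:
(-46 - 1*13) + 10*b = (-46 - 1*13) + 10*53 = (-46 - 13) + 530 = -59 + 530 = 471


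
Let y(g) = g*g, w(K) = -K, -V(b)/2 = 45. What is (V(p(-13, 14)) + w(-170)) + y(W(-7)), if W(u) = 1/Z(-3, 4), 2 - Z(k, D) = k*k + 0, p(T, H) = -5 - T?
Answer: 3921/49 ≈ 80.020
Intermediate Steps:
Z(k, D) = 2 - k² (Z(k, D) = 2 - (k*k + 0) = 2 - (k² + 0) = 2 - k²)
V(b) = -90 (V(b) = -2*45 = -90)
W(u) = -⅐ (W(u) = 1/(2 - 1*(-3)²) = 1/(2 - 1*9) = 1/(2 - 9) = 1/(-7) = -⅐)
y(g) = g²
(V(p(-13, 14)) + w(-170)) + y(W(-7)) = (-90 - 1*(-170)) + (-⅐)² = (-90 + 170) + 1/49 = 80 + 1/49 = 3921/49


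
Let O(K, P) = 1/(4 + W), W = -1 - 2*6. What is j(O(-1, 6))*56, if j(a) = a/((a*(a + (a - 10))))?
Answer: -126/23 ≈ -5.4783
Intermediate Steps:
W = -13 (W = -1 - 12 = -13)
O(K, P) = -⅑ (O(K, P) = 1/(4 - 13) = 1/(-9) = -⅑)
j(a) = 1/(-10 + 2*a) (j(a) = a/((a*(a + (-10 + a)))) = a/((a*(-10 + 2*a))) = a*(1/(a*(-10 + 2*a))) = 1/(-10 + 2*a))
j(O(-1, 6))*56 = (1/(2*(-5 - ⅑)))*56 = (1/(2*(-46/9)))*56 = ((½)*(-9/46))*56 = -9/92*56 = -126/23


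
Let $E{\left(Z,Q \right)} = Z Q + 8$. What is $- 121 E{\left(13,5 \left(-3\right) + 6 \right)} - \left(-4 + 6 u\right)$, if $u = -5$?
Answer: $13223$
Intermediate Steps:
$E{\left(Z,Q \right)} = 8 + Q Z$ ($E{\left(Z,Q \right)} = Q Z + 8 = 8 + Q Z$)
$- 121 E{\left(13,5 \left(-3\right) + 6 \right)} - \left(-4 + 6 u\right) = - 121 \left(8 + \left(5 \left(-3\right) + 6\right) 13\right) + \left(\left(-6\right) \left(-5\right) + 4\right) = - 121 \left(8 + \left(-15 + 6\right) 13\right) + \left(30 + 4\right) = - 121 \left(8 - 117\right) + 34 = \left(-121\right) \left(-109\right) + 34 = 13189 + 34 = 13223$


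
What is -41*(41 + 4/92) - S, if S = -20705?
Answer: 437511/23 ≈ 19022.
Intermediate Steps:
-41*(41 + 4/92) - S = -41*(41 + 4/92) - 1*(-20705) = -41*(41 + 4*(1/92)) + 20705 = -41*(41 + 1/23) + 20705 = -41*944/23 + 20705 = -38704/23 + 20705 = 437511/23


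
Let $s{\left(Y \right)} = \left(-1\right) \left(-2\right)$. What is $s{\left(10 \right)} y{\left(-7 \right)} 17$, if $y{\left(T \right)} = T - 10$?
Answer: $-578$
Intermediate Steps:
$s{\left(Y \right)} = 2$
$y{\left(T \right)} = -10 + T$
$s{\left(10 \right)} y{\left(-7 \right)} 17 = 2 \left(-10 - 7\right) 17 = 2 \left(-17\right) 17 = \left(-34\right) 17 = -578$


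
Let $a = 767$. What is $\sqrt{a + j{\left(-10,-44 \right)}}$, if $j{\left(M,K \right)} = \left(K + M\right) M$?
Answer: $\sqrt{1307} \approx 36.152$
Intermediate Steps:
$j{\left(M,K \right)} = M \left(K + M\right)$
$\sqrt{a + j{\left(-10,-44 \right)}} = \sqrt{767 - 10 \left(-44 - 10\right)} = \sqrt{767 - -540} = \sqrt{767 + 540} = \sqrt{1307}$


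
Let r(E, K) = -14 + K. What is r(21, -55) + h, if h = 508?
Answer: 439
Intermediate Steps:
r(21, -55) + h = (-14 - 55) + 508 = -69 + 508 = 439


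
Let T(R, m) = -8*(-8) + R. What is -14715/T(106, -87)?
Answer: -2943/34 ≈ -86.559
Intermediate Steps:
T(R, m) = 64 + R
-14715/T(106, -87) = -14715/(64 + 106) = -14715/170 = -14715*1/170 = -2943/34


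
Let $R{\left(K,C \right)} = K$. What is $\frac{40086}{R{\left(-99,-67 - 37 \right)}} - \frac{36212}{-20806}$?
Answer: $- \frac{46135796}{114433} \approx -403.17$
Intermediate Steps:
$\frac{40086}{R{\left(-99,-67 - 37 \right)}} - \frac{36212}{-20806} = \frac{40086}{-99} - \frac{36212}{-20806} = 40086 \left(- \frac{1}{99}\right) - - \frac{18106}{10403} = - \frac{4454}{11} + \frac{18106}{10403} = - \frac{46135796}{114433}$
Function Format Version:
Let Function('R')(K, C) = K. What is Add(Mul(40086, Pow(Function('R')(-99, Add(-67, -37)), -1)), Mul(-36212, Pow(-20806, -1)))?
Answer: Rational(-46135796, 114433) ≈ -403.17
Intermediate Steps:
Add(Mul(40086, Pow(Function('R')(-99, Add(-67, -37)), -1)), Mul(-36212, Pow(-20806, -1))) = Add(Mul(40086, Pow(-99, -1)), Mul(-36212, Pow(-20806, -1))) = Add(Mul(40086, Rational(-1, 99)), Mul(-36212, Rational(-1, 20806))) = Add(Rational(-4454, 11), Rational(18106, 10403)) = Rational(-46135796, 114433)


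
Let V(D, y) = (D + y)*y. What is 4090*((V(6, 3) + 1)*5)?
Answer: 572600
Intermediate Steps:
V(D, y) = y*(D + y)
4090*((V(6, 3) + 1)*5) = 4090*((3*(6 + 3) + 1)*5) = 4090*((3*9 + 1)*5) = 4090*((27 + 1)*5) = 4090*(28*5) = 4090*140 = 572600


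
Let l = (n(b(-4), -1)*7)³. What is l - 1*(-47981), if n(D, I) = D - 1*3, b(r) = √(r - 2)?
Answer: 57242 + 7203*I*√6 ≈ 57242.0 + 17644.0*I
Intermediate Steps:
b(r) = √(-2 + r)
n(D, I) = -3 + D (n(D, I) = D - 3 = -3 + D)
l = (-21 + 7*I*√6)³ (l = ((-3 + √(-2 - 4))*7)³ = ((-3 + √(-6))*7)³ = ((-3 + I*√6)*7)³ = (-21 + 7*I*√6)³ ≈ 9261.0 + 17644.0*I)
l - 1*(-47981) = (9261 + 7203*I*√6) - 1*(-47981) = (9261 + 7203*I*√6) + 47981 = 57242 + 7203*I*√6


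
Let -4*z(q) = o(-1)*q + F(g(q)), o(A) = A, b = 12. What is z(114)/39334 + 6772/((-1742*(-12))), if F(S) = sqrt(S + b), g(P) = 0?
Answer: 66741403/205559484 - sqrt(3)/78668 ≈ 0.32466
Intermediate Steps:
F(S) = sqrt(12 + S) (F(S) = sqrt(S + 12) = sqrt(12 + S))
z(q) = -sqrt(3)/2 + q/4 (z(q) = -(-q + sqrt(12 + 0))/4 = -(-q + sqrt(12))/4 = -(-q + 2*sqrt(3))/4 = -sqrt(3)/2 + q/4)
z(114)/39334 + 6772/((-1742*(-12))) = (-sqrt(3)/2 + (1/4)*114)/39334 + 6772/((-1742*(-12))) = (-sqrt(3)/2 + 57/2)*(1/39334) + 6772/20904 = (57/2 - sqrt(3)/2)*(1/39334) + 6772*(1/20904) = (57/78668 - sqrt(3)/78668) + 1693/5226 = 66741403/205559484 - sqrt(3)/78668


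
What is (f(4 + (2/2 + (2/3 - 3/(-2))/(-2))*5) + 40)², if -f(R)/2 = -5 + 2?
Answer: 2116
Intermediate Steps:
f(R) = 6 (f(R) = -2*(-5 + 2) = -2*(-3) = 6)
(f(4 + (2/2 + (2/3 - 3/(-2))/(-2))*5) + 40)² = (6 + 40)² = 46² = 2116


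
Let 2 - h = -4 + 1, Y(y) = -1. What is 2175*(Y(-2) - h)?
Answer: -13050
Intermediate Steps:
h = 5 (h = 2 - (-4 + 1) = 2 - 1*(-3) = 2 + 3 = 5)
2175*(Y(-2) - h) = 2175*(-1 - 1*5) = 2175*(-1 - 5) = 2175*(-6) = -13050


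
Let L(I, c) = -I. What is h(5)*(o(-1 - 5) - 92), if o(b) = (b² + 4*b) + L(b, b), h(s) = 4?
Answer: -296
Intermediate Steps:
o(b) = b² + 3*b (o(b) = (b² + 4*b) - b = b² + 3*b)
h(5)*(o(-1 - 5) - 92) = 4*((-1 - 5)*(3 + (-1 - 5)) - 92) = 4*(-6*(3 - 6) - 92) = 4*(-6*(-3) - 92) = 4*(18 - 92) = 4*(-74) = -296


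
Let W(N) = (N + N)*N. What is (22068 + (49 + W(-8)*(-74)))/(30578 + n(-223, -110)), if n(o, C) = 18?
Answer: 12645/30596 ≈ 0.41329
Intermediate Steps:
W(N) = 2*N**2 (W(N) = (2*N)*N = 2*N**2)
(22068 + (49 + W(-8)*(-74)))/(30578 + n(-223, -110)) = (22068 + (49 + (2*(-8)**2)*(-74)))/(30578 + 18) = (22068 + (49 + (2*64)*(-74)))/30596 = (22068 + (49 + 128*(-74)))*(1/30596) = (22068 + (49 - 9472))*(1/30596) = (22068 - 9423)*(1/30596) = 12645*(1/30596) = 12645/30596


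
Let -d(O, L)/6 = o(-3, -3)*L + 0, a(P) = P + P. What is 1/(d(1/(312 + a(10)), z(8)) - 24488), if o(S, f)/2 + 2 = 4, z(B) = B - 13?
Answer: -1/24368 ≈ -4.1037e-5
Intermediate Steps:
a(P) = 2*P
z(B) = -13 + B
o(S, f) = 4 (o(S, f) = -4 + 2*4 = -4 + 8 = 4)
d(O, L) = -24*L (d(O, L) = -6*(4*L + 0) = -24*L)
1/(d(1/(312 + a(10)), z(8)) - 24488) = 1/(-24*(-13 + 8) - 24488) = 1/(-24*(-5) - 24488) = 1/(120 - 24488) = 1/(-24368) = -1/24368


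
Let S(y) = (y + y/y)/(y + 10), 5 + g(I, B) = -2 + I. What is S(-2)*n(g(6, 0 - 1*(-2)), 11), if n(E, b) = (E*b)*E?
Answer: -11/8 ≈ -1.3750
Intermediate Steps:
g(I, B) = -7 + I (g(I, B) = -5 + (-2 + I) = -7 + I)
S(y) = (1 + y)/(10 + y) (S(y) = (y + 1)/(10 + y) = (1 + y)/(10 + y))
n(E, b) = b*E**2
S(-2)*n(g(6, 0 - 1*(-2)), 11) = ((1 - 2)/(10 - 2))*(11*(-7 + 6)**2) = (-1/8)*(11*(-1)**2) = ((1/8)*(-1))*(11*1) = -1/8*11 = -11/8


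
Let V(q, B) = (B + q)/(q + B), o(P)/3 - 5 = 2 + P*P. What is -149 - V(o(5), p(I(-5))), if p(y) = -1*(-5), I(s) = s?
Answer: -150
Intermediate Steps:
o(P) = 21 + 3*P² (o(P) = 15 + 3*(2 + P*P) = 15 + 3*(2 + P²) = 15 + (6 + 3*P²) = 21 + 3*P²)
p(y) = 5
V(q, B) = 1 (V(q, B) = (B + q)/(B + q) = 1)
-149 - V(o(5), p(I(-5))) = -149 - 1*1 = -149 - 1 = -150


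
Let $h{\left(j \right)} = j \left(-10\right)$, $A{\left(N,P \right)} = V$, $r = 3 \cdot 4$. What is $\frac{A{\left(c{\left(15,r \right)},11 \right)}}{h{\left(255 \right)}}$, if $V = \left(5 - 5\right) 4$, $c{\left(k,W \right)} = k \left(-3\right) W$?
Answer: $0$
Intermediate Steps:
$r = 12$
$c{\left(k,W \right)} = - 3 W k$ ($c{\left(k,W \right)} = - 3 k W = - 3 W k$)
$V = 0$ ($V = 0 \cdot 4 = 0$)
$A{\left(N,P \right)} = 0$
$h{\left(j \right)} = - 10 j$
$\frac{A{\left(c{\left(15,r \right)},11 \right)}}{h{\left(255 \right)}} = \frac{0}{\left(-10\right) 255} = \frac{0}{-2550} = 0 \left(- \frac{1}{2550}\right) = 0$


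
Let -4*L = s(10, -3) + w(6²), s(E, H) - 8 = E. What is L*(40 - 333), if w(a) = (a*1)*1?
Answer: 7911/2 ≈ 3955.5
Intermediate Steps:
s(E, H) = 8 + E
w(a) = a (w(a) = a*1 = a)
L = -27/2 (L = -((8 + 10) + 6²)/4 = -(18 + 36)/4 = -¼*54 = -27/2 ≈ -13.500)
L*(40 - 333) = -27*(40 - 333)/2 = -27/2*(-293) = 7911/2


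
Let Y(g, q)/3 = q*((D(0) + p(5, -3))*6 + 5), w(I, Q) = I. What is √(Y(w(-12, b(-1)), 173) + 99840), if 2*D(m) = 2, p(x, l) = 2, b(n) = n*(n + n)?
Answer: √111777 ≈ 334.33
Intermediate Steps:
b(n) = 2*n² (b(n) = n*(2*n) = 2*n²)
D(m) = 1 (D(m) = (½)*2 = 1)
Y(g, q) = 69*q (Y(g, q) = 3*(q*((1 + 2)*6 + 5)) = 3*(q*(3*6 + 5)) = 3*(q*(18 + 5)) = 3*(q*23) = 3*(23*q) = 69*q)
√(Y(w(-12, b(-1)), 173) + 99840) = √(69*173 + 99840) = √(11937 + 99840) = √111777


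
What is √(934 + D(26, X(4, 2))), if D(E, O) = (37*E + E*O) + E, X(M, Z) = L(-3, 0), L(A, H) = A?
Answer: 2*√461 ≈ 42.942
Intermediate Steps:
X(M, Z) = -3
D(E, O) = 38*E + E*O
√(934 + D(26, X(4, 2))) = √(934 + 26*(38 - 3)) = √(934 + 26*35) = √(934 + 910) = √1844 = 2*√461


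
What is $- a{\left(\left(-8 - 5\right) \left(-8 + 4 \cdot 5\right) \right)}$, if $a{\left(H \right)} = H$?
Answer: $156$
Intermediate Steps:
$- a{\left(\left(-8 - 5\right) \left(-8 + 4 \cdot 5\right) \right)} = - \left(-8 - 5\right) \left(-8 + 4 \cdot 5\right) = - \left(-13\right) \left(-8 + 20\right) = - \left(-13\right) 12 = \left(-1\right) \left(-156\right) = 156$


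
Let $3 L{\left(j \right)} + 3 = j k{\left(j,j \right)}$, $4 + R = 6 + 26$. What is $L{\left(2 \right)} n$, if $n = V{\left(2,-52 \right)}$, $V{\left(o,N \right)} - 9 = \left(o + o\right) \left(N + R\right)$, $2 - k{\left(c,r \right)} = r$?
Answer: $87$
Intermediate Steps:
$R = 28$ ($R = -4 + \left(6 + 26\right) = -4 + 32 = 28$)
$k{\left(c,r \right)} = 2 - r$
$V{\left(o,N \right)} = 9 + 2 o \left(28 + N\right)$ ($V{\left(o,N \right)} = 9 + \left(o + o\right) \left(N + 28\right) = 9 + 2 o \left(28 + N\right)$)
$n = -87$ ($n = 9 + 56 \cdot 2 + 2 \left(-52\right) 2 = 9 + 112 - 208 = -87$)
$L{\left(j \right)} = -1 + \frac{j \left(2 - j\right)}{3}$
$L{\left(2 \right)} n = \left(-1 - \frac{2 \left(-2 + 2\right)}{3}\right) \left(-87\right) = \left(-1 - \frac{2}{3} \cdot 0\right) \left(-87\right) = \left(-1 + 0\right) \left(-87\right) = \left(-1\right) \left(-87\right) = 87$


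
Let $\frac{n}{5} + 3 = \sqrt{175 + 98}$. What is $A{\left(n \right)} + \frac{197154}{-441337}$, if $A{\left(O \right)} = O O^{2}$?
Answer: $- \frac{137035335654}{441337} + 37500 \sqrt{273} \approx 3.091 \cdot 10^{5}$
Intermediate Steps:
$n = -15 + 5 \sqrt{273}$ ($n = -15 + 5 \sqrt{175 + 98} = -15 + 5 \sqrt{273} \approx 67.614$)
$A{\left(O \right)} = O^{3}$
$A{\left(n \right)} + \frac{197154}{-441337} = \left(-15 + 5 \sqrt{273}\right)^{3} + \frac{197154}{-441337} = \left(-15 + 5 \sqrt{273}\right)^{3} + 197154 \left(- \frac{1}{441337}\right) = \left(-15 + 5 \sqrt{273}\right)^{3} - \frac{197154}{441337} = - \frac{197154}{441337} + \left(-15 + 5 \sqrt{273}\right)^{3}$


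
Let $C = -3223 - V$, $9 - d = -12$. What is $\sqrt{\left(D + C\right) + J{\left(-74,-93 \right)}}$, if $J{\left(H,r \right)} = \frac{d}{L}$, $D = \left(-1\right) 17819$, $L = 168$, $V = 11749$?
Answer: $\frac{i \sqrt{524654}}{4} \approx 181.08 i$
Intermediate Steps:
$d = 21$ ($d = 9 - -12 = 9 + 12 = 21$)
$D = -17819$
$J{\left(H,r \right)} = \frac{1}{8}$ ($J{\left(H,r \right)} = \frac{21}{168} = 21 \cdot \frac{1}{168} = \frac{1}{8}$)
$C = -14972$ ($C = -3223 - 11749 = -14972$)
$\sqrt{\left(D + C\right) + J{\left(-74,-93 \right)}} = \sqrt{\left(-17819 - 14972\right) + \frac{1}{8}} = \sqrt{-32791 + \frac{1}{8}} = \sqrt{- \frac{262327}{8}} = \frac{i \sqrt{524654}}{4}$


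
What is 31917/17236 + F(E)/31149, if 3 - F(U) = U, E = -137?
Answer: 996595673/536884164 ≈ 1.8563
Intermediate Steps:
F(U) = 3 - U
31917/17236 + F(E)/31149 = 31917/17236 + (3 - 1*(-137))/31149 = 31917*(1/17236) + (3 + 137)*(1/31149) = 31917/17236 + 140*(1/31149) = 31917/17236 + 140/31149 = 996595673/536884164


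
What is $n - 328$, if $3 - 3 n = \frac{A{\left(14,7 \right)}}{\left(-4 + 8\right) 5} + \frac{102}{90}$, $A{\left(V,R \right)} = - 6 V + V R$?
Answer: $- \frac{5897}{18} \approx -327.61$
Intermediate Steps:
$A{\left(V,R \right)} = - 6 V + R V$
$n = \frac{7}{18}$ ($n = 1 - \frac{\frac{14 \left(-6 + 7\right)}{\left(-4 + 8\right) 5} + \frac{102}{90}}{3} = 1 - \frac{\frac{14 \cdot 1}{4 \cdot 5} + 102 \cdot \frac{1}{90}}{3} = 1 - \frac{\frac{14}{20} + \frac{17}{15}}{3} = 1 - \frac{14 \cdot \frac{1}{20} + \frac{17}{15}}{3} = 1 - \frac{\frac{7}{10} + \frac{17}{15}}{3} = 1 - \frac{11}{18} = \frac{7}{18} \approx 0.38889$)
$n - 328 = \frac{7}{18} - 328 = - \frac{5897}{18}$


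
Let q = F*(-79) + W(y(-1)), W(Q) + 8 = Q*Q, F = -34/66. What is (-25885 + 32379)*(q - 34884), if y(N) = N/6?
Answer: -44812187935/198 ≈ -2.2632e+8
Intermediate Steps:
y(N) = N/6 (y(N) = N*(1/6) = N/6)
F = -17/33 (F = -34*1/66 = -17/33 ≈ -0.51515)
W(Q) = -8 + Q**2 (W(Q) = -8 + Q*Q = -8 + Q**2)
q = 12959/396 (q = -17/33*(-79) + (-8 + ((1/6)*(-1))**2) = 1343/33 + (-8 + (-1/6)**2) = 1343/33 + (-8 + 1/36) = 1343/33 - 287/36 = 12959/396 ≈ 32.725)
(-25885 + 32379)*(q - 34884) = (-25885 + 32379)*(12959/396 - 34884) = 6494*(-13801105/396) = -44812187935/198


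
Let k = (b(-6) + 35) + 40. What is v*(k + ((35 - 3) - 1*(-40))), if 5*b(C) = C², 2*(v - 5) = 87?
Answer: 74787/10 ≈ 7478.7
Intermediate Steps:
v = 97/2 (v = 5 + (½)*87 = 5 + 87/2 = 97/2 ≈ 48.500)
b(C) = C²/5
k = 411/5 (k = ((⅕)*(-6)² + 35) + 40 = ((⅕)*36 + 35) + 40 = (36/5 + 35) + 40 = 211/5 + 40 = 411/5 ≈ 82.200)
v*(k + ((35 - 3) - 1*(-40))) = 97*(411/5 + ((35 - 3) - 1*(-40)))/2 = 97*(411/5 + (32 + 40))/2 = 97*(411/5 + 72)/2 = (97/2)*(771/5) = 74787/10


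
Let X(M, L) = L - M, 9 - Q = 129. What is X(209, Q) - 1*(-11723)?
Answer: 11394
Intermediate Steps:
Q = -120 (Q = 9 - 1*129 = 9 - 129 = -120)
X(209, Q) - 1*(-11723) = (-120 - 1*209) - 1*(-11723) = (-120 - 209) + 11723 = -329 + 11723 = 11394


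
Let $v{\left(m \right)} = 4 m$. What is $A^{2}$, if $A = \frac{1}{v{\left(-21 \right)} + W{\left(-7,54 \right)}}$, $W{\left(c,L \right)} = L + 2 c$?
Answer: $\frac{1}{1936} \approx 0.00051653$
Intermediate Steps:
$A = - \frac{1}{44}$ ($A = \frac{1}{4 \left(-21\right) + \left(54 + 2 \left(-7\right)\right)} = \frac{1}{-84 + \left(54 - 14\right)} = \frac{1}{-84 + 40} = \frac{1}{-44} = - \frac{1}{44} \approx -0.022727$)
$A^{2} = \left(- \frac{1}{44}\right)^{2} = \frac{1}{1936}$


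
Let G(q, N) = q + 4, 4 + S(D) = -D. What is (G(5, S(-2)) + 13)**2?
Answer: 484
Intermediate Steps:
S(D) = -4 - D
G(q, N) = 4 + q
(G(5, S(-2)) + 13)**2 = ((4 + 5) + 13)**2 = (9 + 13)**2 = 22**2 = 484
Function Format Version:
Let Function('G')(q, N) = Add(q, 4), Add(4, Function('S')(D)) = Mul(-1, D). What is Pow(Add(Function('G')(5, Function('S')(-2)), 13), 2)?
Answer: 484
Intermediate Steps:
Function('S')(D) = Add(-4, Mul(-1, D))
Function('G')(q, N) = Add(4, q)
Pow(Add(Function('G')(5, Function('S')(-2)), 13), 2) = Pow(Add(Add(4, 5), 13), 2) = Pow(Add(9, 13), 2) = Pow(22, 2) = 484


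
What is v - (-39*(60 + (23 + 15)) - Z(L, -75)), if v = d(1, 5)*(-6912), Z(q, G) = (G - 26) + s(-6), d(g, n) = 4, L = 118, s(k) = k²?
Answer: -23891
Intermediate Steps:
Z(q, G) = 10 + G (Z(q, G) = (G - 26) + (-6)² = (-26 + G) + 36 = 10 + G)
v = -27648 (v = 4*(-6912) = -27648)
v - (-39*(60 + (23 + 15)) - Z(L, -75)) = -27648 - (-39*(60 + (23 + 15)) - (10 - 75)) = -27648 - (-39*(60 + 38) - 1*(-65)) = -27648 - (-39*98 + 65) = -27648 - (-3822 + 65) = -27648 - 1*(-3757) = -27648 + 3757 = -23891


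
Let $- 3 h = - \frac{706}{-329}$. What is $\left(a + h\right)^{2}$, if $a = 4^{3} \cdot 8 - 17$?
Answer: $\frac{238006403881}{974169} \approx 2.4432 \cdot 10^{5}$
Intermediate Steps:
$h = - \frac{706}{987}$ ($h = - \frac{\left(-706\right) \frac{1}{-329}}{3} = - \frac{\left(-706\right) \left(- \frac{1}{329}\right)}{3} = \left(- \frac{1}{3}\right) \frac{706}{329} = - \frac{706}{987} \approx -0.7153$)
$a = 495$ ($a = 64 \cdot 8 - 17 = 512 - 17 = 495$)
$\left(a + h\right)^{2} = \left(495 - \frac{706}{987}\right)^{2} = \left(\frac{487859}{987}\right)^{2} = \frac{238006403881}{974169}$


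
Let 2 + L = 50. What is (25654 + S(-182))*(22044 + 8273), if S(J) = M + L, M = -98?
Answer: 776236468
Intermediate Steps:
L = 48 (L = -2 + 50 = 48)
S(J) = -50 (S(J) = -98 + 48 = -50)
(25654 + S(-182))*(22044 + 8273) = (25654 - 50)*(22044 + 8273) = 25604*30317 = 776236468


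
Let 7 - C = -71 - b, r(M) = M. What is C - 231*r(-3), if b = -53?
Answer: 718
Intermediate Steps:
C = 25 (C = 7 - (-71 - 1*(-53)) = 7 - (-71 + 53) = 7 - 1*(-18) = 7 + 18 = 25)
C - 231*r(-3) = 25 - 231*(-3) = 25 + 693 = 718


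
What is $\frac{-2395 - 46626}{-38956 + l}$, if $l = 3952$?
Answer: $\frac{49021}{35004} \approx 1.4004$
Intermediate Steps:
$\frac{-2395 - 46626}{-38956 + l} = \frac{-2395 - 46626}{-38956 + 3952} = - \frac{49021}{-35004} = \left(-49021\right) \left(- \frac{1}{35004}\right) = \frac{49021}{35004}$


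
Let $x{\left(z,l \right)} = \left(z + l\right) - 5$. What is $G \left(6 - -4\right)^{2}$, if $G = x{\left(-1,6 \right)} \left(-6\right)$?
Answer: $0$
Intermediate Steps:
$x{\left(z,l \right)} = -5 + l + z$ ($x{\left(z,l \right)} = \left(l + z\right) - 5 = -5 + l + z$)
$G = 0$ ($G = \left(-5 + 6 - 1\right) \left(-6\right) = 0 \left(-6\right) = 0$)
$G \left(6 - -4\right)^{2} = 0 \left(6 - -4\right)^{2} = 0 \left(6 + 4\right)^{2} = 0 \cdot 10^{2} = 0 \cdot 100 = 0$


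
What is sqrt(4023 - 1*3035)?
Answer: 2*sqrt(247) ≈ 31.432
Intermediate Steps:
sqrt(4023 - 1*3035) = sqrt(4023 - 3035) = sqrt(988) = 2*sqrt(247)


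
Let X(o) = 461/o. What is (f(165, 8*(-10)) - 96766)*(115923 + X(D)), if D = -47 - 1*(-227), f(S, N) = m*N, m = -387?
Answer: -686573772703/90 ≈ -7.6286e+9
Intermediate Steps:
f(S, N) = -387*N
D = 180 (D = -47 + 227 = 180)
(f(165, 8*(-10)) - 96766)*(115923 + X(D)) = (-3096*(-10) - 96766)*(115923 + 461/180) = (-387*(-80) - 96766)*(115923 + 461*(1/180)) = (30960 - 96766)*(115923 + 461/180) = -65806*20866601/180 = -686573772703/90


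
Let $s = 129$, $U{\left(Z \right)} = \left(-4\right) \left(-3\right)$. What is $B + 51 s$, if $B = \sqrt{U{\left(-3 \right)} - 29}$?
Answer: $6579 + i \sqrt{17} \approx 6579.0 + 4.1231 i$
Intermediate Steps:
$U{\left(Z \right)} = 12$
$B = i \sqrt{17}$ ($B = \sqrt{12 - 29} = \sqrt{-17} = i \sqrt{17} \approx 4.1231 i$)
$B + 51 s = i \sqrt{17} + 51 \cdot 129 = i \sqrt{17} + 6579 = 6579 + i \sqrt{17}$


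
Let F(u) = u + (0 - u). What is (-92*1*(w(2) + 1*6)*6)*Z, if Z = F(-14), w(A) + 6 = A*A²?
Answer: 0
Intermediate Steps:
w(A) = -6 + A³ (w(A) = -6 + A*A² = -6 + A³)
F(u) = 0 (F(u) = u - u = 0)
Z = 0
(-92*1*(w(2) + 1*6)*6)*Z = -92*1*((-6 + 2³) + 1*6)*6*0 = -92*1*((-6 + 8) + 6)*6*0 = -92*1*(2 + 6)*6*0 = -92*1*8*6*0 = -736*6*0 = -92*48*0 = -4416*0 = 0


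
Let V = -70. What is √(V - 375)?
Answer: I*√445 ≈ 21.095*I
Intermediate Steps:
√(V - 375) = √(-70 - 375) = √(-445) = I*√445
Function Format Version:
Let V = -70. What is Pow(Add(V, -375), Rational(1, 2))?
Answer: Mul(I, Pow(445, Rational(1, 2))) ≈ Mul(21.095, I)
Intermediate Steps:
Pow(Add(V, -375), Rational(1, 2)) = Pow(Add(-70, -375), Rational(1, 2)) = Pow(-445, Rational(1, 2)) = Mul(I, Pow(445, Rational(1, 2)))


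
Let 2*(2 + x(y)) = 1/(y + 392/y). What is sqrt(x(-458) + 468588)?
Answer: sqrt(5173838927525793)/105078 ≈ 684.53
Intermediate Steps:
x(y) = -2 + 1/(2*(y + 392/y))
sqrt(x(-458) + 468588) = sqrt((-1568 - 458 - 4*(-458)**2)/(2*(392 + (-458)**2)) + 468588) = sqrt((-1568 - 458 - 4*209764)/(2*(392 + 209764)) + 468588) = sqrt((1/2)*(-1568 - 458 - 839056)/210156 + 468588) = sqrt((1/2)*(1/210156)*(-841082) + 468588) = sqrt(-420541/210156 + 468588) = sqrt(98476159187/210156) = sqrt(5173838927525793)/105078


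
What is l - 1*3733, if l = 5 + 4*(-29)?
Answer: -3844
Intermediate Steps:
l = -111 (l = 5 - 116 = -111)
l - 1*3733 = -111 - 1*3733 = -111 - 3733 = -3844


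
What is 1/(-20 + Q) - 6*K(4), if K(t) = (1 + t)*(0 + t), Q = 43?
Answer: -2759/23 ≈ -119.96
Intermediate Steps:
K(t) = t*(1 + t) (K(t) = (1 + t)*t = t*(1 + t))
1/(-20 + Q) - 6*K(4) = 1/(-20 + 43) - 24*(1 + 4) = 1/23 - 24*5 = 1/23 - 6*20 = 1/23 - 120 = -2759/23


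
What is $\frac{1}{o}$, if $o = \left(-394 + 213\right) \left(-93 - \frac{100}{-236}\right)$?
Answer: $\frac{59}{988622} \approx 5.9679 \cdot 10^{-5}$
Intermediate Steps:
$o = \frac{988622}{59}$ ($o = - 181 \left(-93 - - \frac{25}{59}\right) = - 181 \left(-93 + \frac{25}{59}\right) = \left(-181\right) \left(- \frac{5462}{59}\right) = \frac{988622}{59} \approx 16756.0$)
$\frac{1}{o} = \frac{1}{\frac{988622}{59}} = \frac{59}{988622}$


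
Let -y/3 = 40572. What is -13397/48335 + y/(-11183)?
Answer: 5733324209/540530305 ≈ 10.607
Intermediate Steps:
y = -121716 (y = -3*40572 = -121716)
-13397/48335 + y/(-11183) = -13397/48335 - 121716/(-11183) = -13397*1/48335 - 121716*(-1/11183) = -13397/48335 + 121716/11183 = 5733324209/540530305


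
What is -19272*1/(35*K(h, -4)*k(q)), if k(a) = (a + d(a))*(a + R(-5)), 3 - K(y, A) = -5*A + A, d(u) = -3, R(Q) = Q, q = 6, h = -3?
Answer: 6424/455 ≈ 14.119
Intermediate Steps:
K(y, A) = 3 + 4*A (K(y, A) = 3 - (-5*A + A) = 3 - (-4)*A = 3 + 4*A)
k(a) = (-5 + a)*(-3 + a) (k(a) = (a - 3)*(a - 5) = (-3 + a)*(-5 + a) = (-5 + a)*(-3 + a))
-19272*1/(35*K(h, -4)*k(q)) = -19272*1/(35*(3 + 4*(-4))*(15 + 6² - 8*6)) = -19272*1/(35*(3 - 16)*(15 + 36 - 48)) = -19272/(-13*35*3) = -19272/((-455*3)) = -19272/(-1365) = -19272*(-1/1365) = 6424/455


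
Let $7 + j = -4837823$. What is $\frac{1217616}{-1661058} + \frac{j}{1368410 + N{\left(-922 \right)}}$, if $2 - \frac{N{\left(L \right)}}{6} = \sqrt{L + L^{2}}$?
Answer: $- \frac{553190383361172763}{129600465350591109} - \frac{7256745 \sqrt{849162}}{468137050063} \approx -4.2827$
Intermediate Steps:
$N{\left(L \right)} = 12 - 6 \sqrt{L + L^{2}}$
$j = -4837830$ ($j = -7 - 4837823 = -4837830$)
$\frac{1217616}{-1661058} + \frac{j}{1368410 + N{\left(-922 \right)}} = \frac{1217616}{-1661058} - \frac{4837830}{1368410 + \left(12 - 6 \sqrt{- 922 \left(1 - 922\right)}\right)} = 1217616 \left(- \frac{1}{1661058}\right) - \frac{4837830}{1368410 + \left(12 - 6 \sqrt{\left(-922\right) \left(-921\right)}\right)} = - \frac{202936}{276843} - \frac{4837830}{1368410 + \left(12 - 6 \sqrt{849162}\right)} = - \frac{202936}{276843} - \frac{4837830}{1368422 - 6 \sqrt{849162}}$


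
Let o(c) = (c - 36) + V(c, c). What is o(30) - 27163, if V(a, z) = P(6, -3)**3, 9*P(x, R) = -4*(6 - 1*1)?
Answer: -19814201/729 ≈ -27180.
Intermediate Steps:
P(x, R) = -20/9 (P(x, R) = (-4*(6 - 1*1))/9 = (-4*(6 - 1))/9 = (-4*5)/9 = (1/9)*(-20) = -20/9)
V(a, z) = -8000/729 (V(a, z) = (-20/9)**3 = -8000/729)
o(c) = -34244/729 + c (o(c) = (c - 36) - 8000/729 = (-36 + c) - 8000/729 = -34244/729 + c)
o(30) - 27163 = (-34244/729 + 30) - 27163 = -12374/729 - 27163 = -19814201/729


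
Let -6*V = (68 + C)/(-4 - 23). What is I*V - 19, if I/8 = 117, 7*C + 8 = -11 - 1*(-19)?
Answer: 3365/9 ≈ 373.89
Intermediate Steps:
C = 0 (C = -8/7 + (-11 - 1*(-19))/7 = -8/7 + (-11 + 19)/7 = -8/7 + (1/7)*8 = -8/7 + 8/7 = 0)
I = 936 (I = 8*117 = 936)
V = 34/81 (V = -(68 + 0)/(6*(-4 - 23)) = -34/(3*(-27)) = -34*(-1)/(3*27) = -1/6*(-68/27) = 34/81 ≈ 0.41975)
I*V - 19 = 936*(34/81) - 19 = 3536/9 - 19 = 3365/9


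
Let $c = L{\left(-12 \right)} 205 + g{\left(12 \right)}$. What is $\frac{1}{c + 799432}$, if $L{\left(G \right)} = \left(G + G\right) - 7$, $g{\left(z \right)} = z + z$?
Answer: $\frac{1}{793101} \approx 1.2609 \cdot 10^{-6}$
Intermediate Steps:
$g{\left(z \right)} = 2 z$
$L{\left(G \right)} = -7 + 2 G$ ($L{\left(G \right)} = 2 G - 7 = -7 + 2 G$)
$c = -6331$ ($c = \left(-7 + 2 \left(-12\right)\right) 205 + 2 \cdot 12 = \left(-7 - 24\right) 205 + 24 = \left(-31\right) 205 + 24 = -6355 + 24 = -6331$)
$\frac{1}{c + 799432} = \frac{1}{-6331 + 799432} = \frac{1}{793101}$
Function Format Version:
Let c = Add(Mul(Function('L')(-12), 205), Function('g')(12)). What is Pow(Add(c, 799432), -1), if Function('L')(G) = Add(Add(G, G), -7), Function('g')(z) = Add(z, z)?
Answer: Rational(1, 793101) ≈ 1.2609e-6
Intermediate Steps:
Function('g')(z) = Mul(2, z)
Function('L')(G) = Add(-7, Mul(2, G)) (Function('L')(G) = Add(Mul(2, G), -7) = Add(-7, Mul(2, G)))
c = -6331 (c = Add(Mul(Add(-7, Mul(2, -12)), 205), Mul(2, 12)) = Add(Mul(Add(-7, -24), 205), 24) = Add(Mul(-31, 205), 24) = Add(-6355, 24) = -6331)
Pow(Add(c, 799432), -1) = Pow(Add(-6331, 799432), -1) = Pow(793101, -1) = Rational(1, 793101)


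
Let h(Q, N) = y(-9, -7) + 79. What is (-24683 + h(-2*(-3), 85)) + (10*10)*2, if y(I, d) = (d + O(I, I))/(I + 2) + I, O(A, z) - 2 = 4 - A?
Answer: -170899/7 ≈ -24414.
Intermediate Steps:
O(A, z) = 6 - A (O(A, z) = 2 + (4 - A) = 6 - A)
y(I, d) = I + (6 + d - I)/(2 + I) (y(I, d) = (d + (6 - I))/(I + 2) + I = (6 + d - I)/(2 + I) + I = I + (6 + d - I)/(2 + I))
h(Q, N) = 482/7 (h(Q, N) = (6 - 9 - 7 + (-9)²)/(2 - 9) + 79 = (6 - 9 - 7 + 81)/(-7) + 79 = -⅐*71 + 79 = -71/7 + 79 = 482/7)
(-24683 + h(-2*(-3), 85)) + (10*10)*2 = (-24683 + 482/7) + (10*10)*2 = -172299/7 + 100*2 = -172299/7 + 200 = -170899/7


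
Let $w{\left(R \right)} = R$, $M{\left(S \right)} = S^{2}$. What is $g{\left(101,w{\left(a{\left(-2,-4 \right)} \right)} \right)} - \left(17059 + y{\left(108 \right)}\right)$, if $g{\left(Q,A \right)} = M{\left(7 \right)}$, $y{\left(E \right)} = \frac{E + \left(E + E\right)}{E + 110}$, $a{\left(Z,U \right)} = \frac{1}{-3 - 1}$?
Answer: $- \frac{1854252}{109} \approx -17012.0$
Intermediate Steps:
$a{\left(Z,U \right)} = - \frac{1}{4}$ ($a{\left(Z,U \right)} = \frac{1}{-4} = - \frac{1}{4}$)
$y{\left(E \right)} = \frac{3 E}{110 + E}$ ($y{\left(E \right)} = \frac{E + 2 E}{110 + E} = \frac{3 E}{110 + E}$)
$g{\left(Q,A \right)} = 49$ ($g{\left(Q,A \right)} = 7^{2} = 49$)
$g{\left(101,w{\left(a{\left(-2,-4 \right)} \right)} \right)} - \left(17059 + y{\left(108 \right)}\right) = 49 - \left(17059 + 3 \cdot 108 \frac{1}{110 + 108}\right) = 49 - \left(17059 + 3 \cdot 108 \cdot \frac{1}{218}\right) = 49 - \left(17059 + \frac{162}{109}\right) = 49 - \frac{1859593}{109} = - \frac{1854252}{109}$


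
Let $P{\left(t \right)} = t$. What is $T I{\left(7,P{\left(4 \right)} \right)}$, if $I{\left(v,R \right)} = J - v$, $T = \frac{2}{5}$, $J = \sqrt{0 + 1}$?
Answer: $- \frac{12}{5} \approx -2.4$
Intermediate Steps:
$J = 1$ ($J = \sqrt{1} = 1$)
$T = \frac{2}{5}$ ($T = 2 \cdot \frac{1}{5} = \frac{2}{5} \approx 0.4$)
$I{\left(v,R \right)} = 1 - v$
$T I{\left(7,P{\left(4 \right)} \right)} = \frac{2 \left(1 - 7\right)}{5} = \frac{2}{5} \left(-6\right) = - \frac{12}{5}$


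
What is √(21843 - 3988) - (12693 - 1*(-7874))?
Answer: -20567 + √17855 ≈ -20433.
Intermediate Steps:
√(21843 - 3988) - (12693 - 1*(-7874)) = √17855 - (12693 + 7874) = √17855 - 1*20567 = √17855 - 20567 = -20567 + √17855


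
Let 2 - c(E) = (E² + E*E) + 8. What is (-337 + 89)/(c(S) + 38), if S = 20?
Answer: 31/96 ≈ 0.32292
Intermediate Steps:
c(E) = -6 - 2*E² (c(E) = 2 - ((E² + E*E) + 8) = 2 - ((E² + E²) + 8) = 2 - (2*E² + 8) = 2 - (8 + 2*E²) = 2 + (-8 - 2*E²) = -6 - 2*E²)
(-337 + 89)/(c(S) + 38) = (-337 + 89)/((-6 - 2*20²) + 38) = -248/((-6 - 2*400) + 38) = -248/((-6 - 800) + 38) = -248/(-806 + 38) = -248/(-768) = -248*(-1/768) = 31/96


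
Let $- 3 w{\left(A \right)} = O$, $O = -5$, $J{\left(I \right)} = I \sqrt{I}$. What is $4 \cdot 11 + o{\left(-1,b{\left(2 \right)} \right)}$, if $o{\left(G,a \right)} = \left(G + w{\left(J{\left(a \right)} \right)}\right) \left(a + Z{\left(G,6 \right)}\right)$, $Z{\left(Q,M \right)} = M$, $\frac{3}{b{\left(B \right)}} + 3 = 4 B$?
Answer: $\frac{242}{5} \approx 48.4$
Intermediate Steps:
$b{\left(B \right)} = \frac{3}{-3 + 4 B}$
$J{\left(I \right)} = I^{\frac{3}{2}}$
$w{\left(A \right)} = \frac{5}{3}$ ($w{\left(A \right)} = \left(- \frac{1}{3}\right) \left(-5\right) = \frac{5}{3}$)
$o{\left(G,a \right)} = \left(6 + a\right) \left(\frac{5}{3} + G\right)$ ($o{\left(G,a \right)} = \left(G + \frac{5}{3}\right) \left(a + 6\right) = \left(\frac{5}{3} + G\right) \left(6 + a\right) = \left(6 + a\right) \left(\frac{5}{3} + G\right)$)
$4 \cdot 11 + o{\left(-1,b{\left(2 \right)} \right)} = 4 \cdot 11 + \left(10 + 6 \left(-1\right) + \frac{5 \frac{3}{-3 + 4 \cdot 2}}{3} - \frac{3}{-3 + 4 \cdot 2}\right) = 44 + \left(10 - 6 + \frac{5 \frac{3}{-3 + 8}}{3} - \frac{3}{-3 + 8}\right) = 44 + \left(10 - 6 + \frac{5 \cdot \frac{3}{5}}{3} - \frac{3}{5}\right) = 44 + \left(10 - 6 + \frac{5 \cdot 3 \cdot \frac{1}{5}}{3} - 3 \cdot \frac{1}{5}\right) = 44 + \left(10 - 6 + \frac{5}{3} \cdot \frac{3}{5} - \frac{3}{5}\right) = 44 + \left(10 - 6 + 1 - \frac{3}{5}\right) = 44 + \frac{22}{5} = \frac{242}{5}$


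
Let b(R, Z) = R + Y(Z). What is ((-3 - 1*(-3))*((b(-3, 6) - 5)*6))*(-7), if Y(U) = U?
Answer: 0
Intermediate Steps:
b(R, Z) = R + Z
((-3 - 1*(-3))*((b(-3, 6) - 5)*6))*(-7) = ((-3 - 1*(-3))*(((-3 + 6) - 5)*6))*(-7) = ((-3 + 3)*((3 - 5)*6))*(-7) = (0*(-2*6))*(-7) = (0*(-12))*(-7) = 0*(-7) = 0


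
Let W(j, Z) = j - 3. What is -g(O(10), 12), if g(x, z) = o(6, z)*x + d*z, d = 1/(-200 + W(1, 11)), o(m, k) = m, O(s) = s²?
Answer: -60594/101 ≈ -599.94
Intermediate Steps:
W(j, Z) = -3 + j
d = -1/202 (d = 1/(-200 + (-3 + 1)) = 1/(-200 - 2) = 1/(-202) = -1/202 ≈ -0.0049505)
g(x, z) = 6*x - z/202
-g(O(10), 12) = -(6*10² - 1/202*12) = -(6*100 - 6/101) = -(600 - 6/101) = -1*60594/101 = -60594/101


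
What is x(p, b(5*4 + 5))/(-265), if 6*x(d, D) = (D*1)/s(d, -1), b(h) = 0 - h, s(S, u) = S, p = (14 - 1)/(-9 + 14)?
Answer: 25/4134 ≈ 0.0060474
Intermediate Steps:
p = 13/5 ≈ 2.6000
b(h) = -h
x(d, D) = D/(6*d) (x(d, D) = ((D*1)/d)/6 = (D/d)/6 = D/(6*d))
x(p, b(5*4 + 5))/(-265) = ((-(5*4 + 5))/(6*(13/5)))/(-265) = ((⅙)*(-(20 + 5))*(5/13))*(-1/265) = ((⅙)*(-1*25)*(5/13))*(-1/265) = ((⅙)*(-25)*(5/13))*(-1/265) = -125/78*(-1/265) = 25/4134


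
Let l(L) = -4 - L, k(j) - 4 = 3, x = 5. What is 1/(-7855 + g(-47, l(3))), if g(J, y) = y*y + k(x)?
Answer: -1/7799 ≈ -0.00012822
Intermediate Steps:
k(j) = 7 (k(j) = 4 + 3 = 7)
g(J, y) = 7 + y² (g(J, y) = y*y + 7 = y² + 7 = 7 + y²)
1/(-7855 + g(-47, l(3))) = 1/(-7855 + (7 + (-4 - 1*3)²)) = 1/(-7855 + (7 + (-4 - 3)²)) = 1/(-7855 + (7 + (-7)²)) = 1/(-7855 + (7 + 49)) = 1/(-7855 + 56) = 1/(-7799) = -1/7799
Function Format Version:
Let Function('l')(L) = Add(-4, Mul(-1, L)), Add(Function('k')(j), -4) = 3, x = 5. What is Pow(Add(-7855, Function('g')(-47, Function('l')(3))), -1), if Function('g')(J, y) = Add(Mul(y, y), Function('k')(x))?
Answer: Rational(-1, 7799) ≈ -0.00012822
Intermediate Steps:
Function('k')(j) = 7 (Function('k')(j) = Add(4, 3) = 7)
Function('g')(J, y) = Add(7, Pow(y, 2)) (Function('g')(J, y) = Add(Mul(y, y), 7) = Add(Pow(y, 2), 7) = Add(7, Pow(y, 2)))
Pow(Add(-7855, Function('g')(-47, Function('l')(3))), -1) = Pow(Add(-7855, Add(7, Pow(Add(-4, Mul(-1, 3)), 2))), -1) = Pow(Add(-7855, Add(7, Pow(Add(-4, -3), 2))), -1) = Pow(Add(-7855, Add(7, Pow(-7, 2))), -1) = Pow(Add(-7855, Add(7, 49)), -1) = Pow(Add(-7855, 56), -1) = Pow(-7799, -1) = Rational(-1, 7799)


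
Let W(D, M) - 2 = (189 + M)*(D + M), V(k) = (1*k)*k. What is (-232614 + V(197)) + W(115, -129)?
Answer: -194643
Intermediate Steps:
V(k) = k**2 (V(k) = k*k = k**2)
W(D, M) = 2 + (189 + M)*(D + M)
(-232614 + V(197)) + W(115, -129) = (-232614 + 197**2) + (2 + (-129)**2 + 189*115 + 189*(-129) + 115*(-129)) = (-232614 + 38809) + (2 + 16641 + 21735 - 24381 - 14835) = -193805 - 838 = -194643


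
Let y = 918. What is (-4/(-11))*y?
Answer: 3672/11 ≈ 333.82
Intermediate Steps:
(-4/(-11))*y = -4/(-11)*918 = -4*(-1/11)*918 = (4/11)*918 = 3672/11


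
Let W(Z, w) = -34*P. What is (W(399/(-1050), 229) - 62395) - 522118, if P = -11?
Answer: -584139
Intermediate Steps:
W(Z, w) = 374 (W(Z, w) = -34*(-11) = 374)
(W(399/(-1050), 229) - 62395) - 522118 = (374 - 62395) - 522118 = -62021 - 522118 = -584139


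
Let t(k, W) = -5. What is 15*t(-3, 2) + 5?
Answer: -70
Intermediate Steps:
15*t(-3, 2) + 5 = 15*(-5) + 5 = -75 + 5 = -70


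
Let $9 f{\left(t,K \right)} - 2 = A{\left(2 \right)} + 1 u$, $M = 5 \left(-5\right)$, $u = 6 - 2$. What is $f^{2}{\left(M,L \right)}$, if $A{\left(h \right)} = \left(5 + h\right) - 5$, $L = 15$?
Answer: $\frac{64}{81} \approx 0.79012$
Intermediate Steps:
$A{\left(h \right)} = h$
$u = 4$
$M = -25$
$f{\left(t,K \right)} = \frac{8}{9}$ ($f{\left(t,K \right)} = \frac{2}{9} + \frac{2 + 1 \cdot 4}{9} = \frac{2}{9} + \frac{2 + 4}{9} = \frac{2}{9} + \frac{1}{9} \cdot 6 = \frac{2}{9} + \frac{2}{3} = \frac{8}{9}$)
$f^{2}{\left(M,L \right)} = \left(\frac{8}{9}\right)^{2} = \frac{64}{81}$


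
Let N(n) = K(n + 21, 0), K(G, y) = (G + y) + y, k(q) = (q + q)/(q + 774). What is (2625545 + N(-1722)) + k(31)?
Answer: 2112194482/805 ≈ 2.6238e+6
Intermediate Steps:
k(q) = 2*q/(774 + q) (k(q) = (2*q)/(774 + q) = 2*q/(774 + q))
K(G, y) = G + 2*y
N(n) = 21 + n (N(n) = (n + 21) + 2*0 = (21 + n) + 0 = 21 + n)
(2625545 + N(-1722)) + k(31) = (2625545 + (21 - 1722)) + 2*31/(774 + 31) = (2625545 - 1701) + 2*31/805 = 2623844 + 2*31*(1/805) = 2623844 + 62/805 = 2112194482/805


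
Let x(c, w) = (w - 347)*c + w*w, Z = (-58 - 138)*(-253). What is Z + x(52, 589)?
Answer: 409093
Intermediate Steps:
Z = 49588 (Z = -196*(-253) = 49588)
x(c, w) = w² + c*(-347 + w) (x(c, w) = (-347 + w)*c + w² = c*(-347 + w) + w² = w² + c*(-347 + w))
Z + x(52, 589) = 49588 + (589² - 347*52 + 52*589) = 49588 + (346921 - 18044 + 30628) = 49588 + 359505 = 409093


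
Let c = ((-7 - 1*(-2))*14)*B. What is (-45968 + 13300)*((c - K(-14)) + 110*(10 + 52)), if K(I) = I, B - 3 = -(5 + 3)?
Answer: -234686912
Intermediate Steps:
B = -5 (B = 3 - (5 + 3) = 3 - 1*8 = 3 - 8 = -5)
c = 350 (c = ((-7 - 1*(-2))*14)*(-5) = ((-7 + 2)*14)*(-5) = -5*14*(-5) = -70*(-5) = 350)
(-45968 + 13300)*((c - K(-14)) + 110*(10 + 52)) = (-45968 + 13300)*((350 - 1*(-14)) + 110*(10 + 52)) = -32668*((350 + 14) + 110*62) = -32668*(364 + 6820) = -32668*7184 = -234686912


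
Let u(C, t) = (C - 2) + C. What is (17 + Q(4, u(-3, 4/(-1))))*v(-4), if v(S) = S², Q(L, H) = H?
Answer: 144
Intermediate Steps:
u(C, t) = -2 + 2*C (u(C, t) = (-2 + C) + C = -2 + 2*C)
(17 + Q(4, u(-3, 4/(-1))))*v(-4) = (17 + (-2 + 2*(-3)))*(-4)² = (17 + (-2 - 6))*16 = (17 - 8)*16 = 9*16 = 144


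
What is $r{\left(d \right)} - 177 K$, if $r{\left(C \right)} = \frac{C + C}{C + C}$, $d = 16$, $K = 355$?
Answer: $-62834$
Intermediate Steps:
$r{\left(C \right)} = 1$ ($r{\left(C \right)} = \frac{2 C}{2 C} = 2 C \frac{1}{2 C} = 1$)
$r{\left(d \right)} - 177 K = 1 - 62835 = -62834$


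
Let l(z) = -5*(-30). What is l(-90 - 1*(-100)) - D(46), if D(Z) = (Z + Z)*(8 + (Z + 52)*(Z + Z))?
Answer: -830058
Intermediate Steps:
l(z) = 150
D(Z) = 2*Z*(8 + 2*Z*(52 + Z)) (D(Z) = (2*Z)*(8 + (52 + Z)*(2*Z)) = (2*Z)*(8 + 2*Z*(52 + Z)) = 2*Z*(8 + 2*Z*(52 + Z)))
l(-90 - 1*(-100)) - D(46) = 150 - 4*46*(4 + 46**2 + 52*46) = 150 - 4*46*(4 + 2116 + 2392) = 150 - 4*46*4512 = 150 - 1*830208 = 150 - 830208 = -830058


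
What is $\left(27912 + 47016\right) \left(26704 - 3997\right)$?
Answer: $1701390096$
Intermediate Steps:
$\left(27912 + 47016\right) \left(26704 - 3997\right) = 74928 \cdot 22707 = 1701390096$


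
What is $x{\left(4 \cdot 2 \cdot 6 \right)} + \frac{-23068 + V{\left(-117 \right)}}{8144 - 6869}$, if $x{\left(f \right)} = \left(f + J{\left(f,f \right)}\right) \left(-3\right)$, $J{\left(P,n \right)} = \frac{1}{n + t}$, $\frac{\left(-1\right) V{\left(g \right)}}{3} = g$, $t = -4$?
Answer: $- \frac{9081773}{56100} \approx -161.89$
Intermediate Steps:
$V{\left(g \right)} = - 3 g$
$J{\left(P,n \right)} = \frac{1}{-4 + n}$ ($J{\left(P,n \right)} = \frac{1}{n - 4} = \frac{1}{-4 + n}$)
$x{\left(f \right)} = - 3 f - \frac{3}{-4 + f}$ ($x{\left(f \right)} = \left(f + \frac{1}{-4 + f}\right) \left(-3\right) = - 3 f - \frac{3}{-4 + f}$)
$x{\left(4 \cdot 2 \cdot 6 \right)} + \frac{-23068 + V{\left(-117 \right)}}{8144 - 6869} = \frac{3 \left(-1 - 4 \cdot 2 \cdot 6 \left(-4 + 4 \cdot 2 \cdot 6\right)\right)}{-4 + 4 \cdot 2 \cdot 6} + \frac{-23068 - -351}{8144 - 6869} = \frac{3 \left(-1 - 8 \cdot 6 \left(-4 + 8 \cdot 6\right)\right)}{-4 + 8 \cdot 6} + \frac{-23068 + 351}{1275} = \frac{3 \left(-1 - 48 \left(-4 + 48\right)\right)}{-4 + 48} - \frac{22717}{1275} = \frac{3 \left(-1 - 48 \cdot 44\right)}{44} - \frac{22717}{1275} = 3 \cdot \frac{1}{44} \left(-1 - 2112\right) - \frac{22717}{1275} = 3 \cdot \frac{1}{44} \left(-2113\right) - \frac{22717}{1275} = - \frac{6339}{44} - \frac{22717}{1275} = - \frac{9081773}{56100}$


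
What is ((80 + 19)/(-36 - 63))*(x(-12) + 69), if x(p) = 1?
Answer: -70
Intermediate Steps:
((80 + 19)/(-36 - 63))*(x(-12) + 69) = ((80 + 19)/(-36 - 63))*(1 + 69) = (99/(-99))*70 = (99*(-1/99))*70 = -1*70 = -70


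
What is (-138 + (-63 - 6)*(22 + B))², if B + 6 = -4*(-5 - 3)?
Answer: 11902500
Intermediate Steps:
B = 26 (B = -6 - 4*(-5 - 3) = -6 - 4*(-8) = -6 + 32 = 26)
(-138 + (-63 - 6)*(22 + B))² = (-138 + (-63 - 6)*(22 + 26))² = (-138 - 69*48)² = (-138 - 3312)² = (-3450)² = 11902500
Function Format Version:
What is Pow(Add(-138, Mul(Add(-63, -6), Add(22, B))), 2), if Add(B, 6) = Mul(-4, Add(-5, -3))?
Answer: 11902500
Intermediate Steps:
B = 26 (B = Add(-6, Mul(-4, Add(-5, -3))) = Add(-6, Mul(-4, -8)) = Add(-6, 32) = 26)
Pow(Add(-138, Mul(Add(-63, -6), Add(22, B))), 2) = Pow(Add(-138, Mul(Add(-63, -6), Add(22, 26))), 2) = Pow(Add(-138, Mul(-69, 48)), 2) = Pow(Add(-138, -3312), 2) = Pow(-3450, 2) = 11902500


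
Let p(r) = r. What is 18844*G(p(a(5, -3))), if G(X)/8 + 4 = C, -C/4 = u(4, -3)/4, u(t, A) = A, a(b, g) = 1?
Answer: -150752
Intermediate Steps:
C = 3 (C = -(-12)/4 = -4*(-¾) = 3)
G(X) = -8 (G(X) = -32 + 8*3 = -32 + 24 = -8)
18844*G(p(a(5, -3))) = 18844*(-8) = -150752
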